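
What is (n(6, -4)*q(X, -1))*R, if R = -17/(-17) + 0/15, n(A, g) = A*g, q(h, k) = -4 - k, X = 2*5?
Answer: 72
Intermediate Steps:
X = 10
R = 1 (R = -17*(-1/17) + 0*(1/15) = 1 + 0 = 1)
(n(6, -4)*q(X, -1))*R = ((6*(-4))*(-4 - 1*(-1)))*1 = -24*(-4 + 1)*1 = -24*(-3)*1 = 72*1 = 72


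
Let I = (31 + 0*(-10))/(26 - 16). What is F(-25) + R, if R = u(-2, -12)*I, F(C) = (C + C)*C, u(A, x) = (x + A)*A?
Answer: 6684/5 ≈ 1336.8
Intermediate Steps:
u(A, x) = A*(A + x) (u(A, x) = (A + x)*A = A*(A + x))
F(C) = 2*C**2 (F(C) = (2*C)*C = 2*C**2)
I = 31/10 (I = (31 + 0)/10 = 31*(1/10) = 31/10 ≈ 3.1000)
R = 434/5 (R = -2*(-2 - 12)*(31/10) = -2*(-14)*(31/10) = 28*(31/10) = 434/5 ≈ 86.800)
F(-25) + R = 2*(-25)**2 + 434/5 = 2*625 + 434/5 = 1250 + 434/5 = 6684/5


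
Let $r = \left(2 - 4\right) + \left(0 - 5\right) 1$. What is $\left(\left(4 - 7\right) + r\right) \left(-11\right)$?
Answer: $110$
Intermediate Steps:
$r = -7$ ($r = -2 + \left(0 - 5\right) 1 = -2 - 5 = -7$)
$\left(\left(4 - 7\right) + r\right) \left(-11\right) = \left(\left(4 - 7\right) - 7\right) \left(-11\right) = \left(-3 - 7\right) \left(-11\right) = \left(-10\right) \left(-11\right) = 110$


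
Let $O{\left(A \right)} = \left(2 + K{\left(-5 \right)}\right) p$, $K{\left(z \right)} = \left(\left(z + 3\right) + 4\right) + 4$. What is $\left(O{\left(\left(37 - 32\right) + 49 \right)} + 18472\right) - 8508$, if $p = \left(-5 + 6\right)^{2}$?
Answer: $9972$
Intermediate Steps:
$K{\left(z \right)} = 11 + z$ ($K{\left(z \right)} = \left(\left(3 + z\right) + 4\right) + 4 = \left(7 + z\right) + 4 = 11 + z$)
$p = 1$ ($p = 1^{2} = 1$)
$O{\left(A \right)} = 8$ ($O{\left(A \right)} = \left(2 + \left(11 - 5\right)\right) 1 = \left(2 + 6\right) 1 = 8 \cdot 1 = 8$)
$\left(O{\left(\left(37 - 32\right) + 49 \right)} + 18472\right) - 8508 = \left(8 + 18472\right) - 8508 = 18480 - 8508 = 9972$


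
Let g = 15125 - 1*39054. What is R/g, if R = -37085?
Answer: 37085/23929 ≈ 1.5498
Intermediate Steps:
g = -23929 (g = 15125 - 39054 = -23929)
R/g = -37085/(-23929) = -37085*(-1/23929) = 37085/23929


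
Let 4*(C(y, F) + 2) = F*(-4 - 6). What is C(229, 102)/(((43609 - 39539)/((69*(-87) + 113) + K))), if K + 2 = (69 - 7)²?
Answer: 263168/2035 ≈ 129.32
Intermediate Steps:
K = 3842 (K = -2 + (69 - 7)² = -2 + 62² = -2 + 3844 = 3842)
C(y, F) = -2 - 5*F/2 (C(y, F) = -2 + (F*(-4 - 6))/4 = -2 + (F*(-10))/4 = -2 + (-10*F)/4 = -2 - 5*F/2)
C(229, 102)/(((43609 - 39539)/((69*(-87) + 113) + K))) = (-2 - 5/2*102)/(((43609 - 39539)/((69*(-87) + 113) + 3842))) = (-2 - 255)/((4070/((-6003 + 113) + 3842))) = -257/(4070/(-5890 + 3842)) = -257/(4070/(-2048)) = -257/(4070*(-1/2048)) = -257/(-2035/1024) = -257*(-1024/2035) = 263168/2035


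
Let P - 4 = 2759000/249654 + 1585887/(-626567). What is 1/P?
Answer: 78212478909/979237575587 ≈ 0.079871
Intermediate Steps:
P = 979237575587/78212478909 (P = 4 + (2759000/249654 + 1585887/(-626567)) = 4 + (2759000*(1/249654) + 1585887*(-1/626567)) = 4 + (1379500/124827 - 1585887/626567) = 4 + 666387659951/78212478909 = 979237575587/78212478909 ≈ 12.520)
1/P = 1/(979237575587/78212478909) = 78212478909/979237575587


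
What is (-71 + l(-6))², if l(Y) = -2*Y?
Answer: 3481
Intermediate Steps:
(-71 + l(-6))² = (-71 - 2*(-6))² = (-71 + 12)² = (-59)² = 3481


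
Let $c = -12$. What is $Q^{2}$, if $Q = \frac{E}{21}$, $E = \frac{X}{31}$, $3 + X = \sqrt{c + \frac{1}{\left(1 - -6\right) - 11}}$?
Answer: $\frac{\left(6 - 7 i\right)^{2}}{1695204} \approx -7.6687 \cdot 10^{-6} - 4.9552 \cdot 10^{-5} i$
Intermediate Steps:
$X = -3 + \frac{7 i}{2}$ ($X = -3 + \sqrt{-12 + \frac{1}{\left(1 - -6\right) - 11}} = -3 + \sqrt{-12 + \frac{1}{\left(1 + 6\right) - 11}} = -3 + \sqrt{-12 + \frac{1}{7 - 11}} = -3 + \sqrt{-12 + \frac{1}{-4}} = -3 + \sqrt{-12 - \frac{1}{4}} = -3 + \sqrt{- \frac{49}{4}} = -3 + \frac{7 i}{2} \approx -3.0 + 3.5 i$)
$E = - \frac{3}{31} + \frac{7 i}{62}$ ($E = \frac{-3 + \frac{7 i}{2}}{31} = \left(-3 + \frac{7 i}{2}\right) \frac{1}{31} = - \frac{3}{31} + \frac{7 i}{62} \approx -0.096774 + 0.1129 i$)
$Q = - \frac{1}{217} + \frac{i}{186}$ ($Q = \frac{- \frac{3}{31} + \frac{7 i}{62}}{21} = \left(- \frac{3}{31} + \frac{7 i}{62}\right) \frac{1}{21} = - \frac{1}{217} + \frac{i}{186} \approx -0.0046083 + 0.0053763 i$)
$Q^{2} = \left(- \frac{1}{217} + \frac{i}{186}\right)^{2}$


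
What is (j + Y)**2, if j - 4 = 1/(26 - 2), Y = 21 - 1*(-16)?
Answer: 970225/576 ≈ 1684.4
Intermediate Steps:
Y = 37 (Y = 21 + 16 = 37)
j = 97/24 (j = 4 + 1/(26 - 2) = 4 + 1/24 = 97/24 ≈ 4.0417)
(j + Y)**2 = (97/24 + 37)**2 = (985/24)**2 = 970225/576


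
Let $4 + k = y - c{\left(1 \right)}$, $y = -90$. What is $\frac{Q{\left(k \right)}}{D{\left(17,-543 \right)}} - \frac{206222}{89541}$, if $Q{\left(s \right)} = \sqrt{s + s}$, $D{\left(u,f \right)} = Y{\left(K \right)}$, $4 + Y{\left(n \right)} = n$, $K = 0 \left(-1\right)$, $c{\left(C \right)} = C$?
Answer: $- \frac{206222}{89541} - \frac{i \sqrt{190}}{4} \approx -2.3031 - 3.446 i$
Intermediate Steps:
$K = 0$
$k = -95$ ($k = -4 - 91 = -95$)
$Y{\left(n \right)} = -4 + n$
$D{\left(u,f \right)} = -4$ ($D{\left(u,f \right)} = -4 + 0 = -4$)
$Q{\left(s \right)} = \sqrt{2} \sqrt{s}$ ($Q{\left(s \right)} = \sqrt{2 s} = \sqrt{2} \sqrt{s}$)
$\frac{Q{\left(k \right)}}{D{\left(17,-543 \right)}} - \frac{206222}{89541} = \frac{\sqrt{2} \sqrt{-95}}{-4} - \frac{206222}{89541} = \sqrt{2} i \sqrt{95} \left(- \frac{1}{4}\right) - \frac{206222}{89541} = i \sqrt{190} \left(- \frac{1}{4}\right) - \frac{206222}{89541} = - \frac{i \sqrt{190}}{4} - \frac{206222}{89541} = - \frac{206222}{89541} - \frac{i \sqrt{190}}{4}$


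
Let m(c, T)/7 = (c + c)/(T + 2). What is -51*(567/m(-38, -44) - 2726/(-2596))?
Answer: -28811073/12331 ≈ -2336.5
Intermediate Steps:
m(c, T) = 14*c/(2 + T) (m(c, T) = 7*((c + c)/(T + 2)) = 7*((2*c)/(2 + T)) = 7*(2*c/(2 + T)) = 14*c/(2 + T))
-51*(567/m(-38, -44) - 2726/(-2596)) = -51*(567/((14*(-38)/(2 - 44))) - 2726/(-2596)) = -51*(567/((14*(-38)/(-42))) - 2726*(-1/2596)) = -51*(567/((14*(-38)*(-1/42))) + 1363/1298) = -51*(567/(38/3) + 1363/1298) = -51*(567*(3/38) + 1363/1298) = -51*(1701/38 + 1363/1298) = -51*564923/12331 = -28811073/12331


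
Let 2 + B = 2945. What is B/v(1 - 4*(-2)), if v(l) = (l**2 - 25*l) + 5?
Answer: -2943/139 ≈ -21.173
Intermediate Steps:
B = 2943 (B = -2 + 2945 = 2943)
v(l) = 5 + l**2 - 25*l
B/v(1 - 4*(-2)) = 2943/(5 + (1 - 4*(-2))**2 - 25*(1 - 4*(-2))) = 2943/(5 + (1 + 8)**2 - 25*(1 + 8)) = 2943/(5 + 9**2 - 25*9) = 2943/(5 + 81 - 225) = 2943/(-139) = 2943*(-1/139) = -2943/139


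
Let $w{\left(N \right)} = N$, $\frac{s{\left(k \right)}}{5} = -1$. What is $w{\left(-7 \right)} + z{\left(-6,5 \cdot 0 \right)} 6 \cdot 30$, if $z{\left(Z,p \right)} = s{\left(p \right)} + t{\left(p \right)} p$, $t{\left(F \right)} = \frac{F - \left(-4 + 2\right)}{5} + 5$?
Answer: $-907$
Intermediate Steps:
$s{\left(k \right)} = -5$ ($s{\left(k \right)} = 5 \left(-1\right) = -5$)
$t{\left(F \right)} = \frac{27}{5} + \frac{F}{5}$ ($t{\left(F \right)} = \left(F - -2\right) \frac{1}{5} + 5 = \left(F + 2\right) \frac{1}{5} + 5 = \left(2 + F\right) \frac{1}{5} + 5 = \left(\frac{2}{5} + \frac{F}{5}\right) + 5 = \frac{27}{5} + \frac{F}{5}$)
$z{\left(Z,p \right)} = -5 + p \left(\frac{27}{5} + \frac{p}{5}\right)$ ($z{\left(Z,p \right)} = -5 + \left(\frac{27}{5} + \frac{p}{5}\right) p = -5 + p \left(\frac{27}{5} + \frac{p}{5}\right)$)
$w{\left(-7 \right)} + z{\left(-6,5 \cdot 0 \right)} 6 \cdot 30 = -7 + \left(-5 + \frac{5 \cdot 0 \left(27 + 5 \cdot 0\right)}{5}\right) 6 \cdot 30 = -7 + \left(-5 + \frac{1}{5} \cdot 0 \left(27 + 0\right)\right) 180 = -7 + \left(-5 + \frac{1}{5} \cdot 0 \cdot 27\right) 180 = -7 + \left(-5 + 0\right) 180 = -7 - 900 = -907$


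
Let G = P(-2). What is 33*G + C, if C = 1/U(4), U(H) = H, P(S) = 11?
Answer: 1453/4 ≈ 363.25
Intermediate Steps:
C = 1/4 ≈ 0.25000
G = 11
33*G + C = 33*11 + 1/4 = 363 + 1/4 = 1453/4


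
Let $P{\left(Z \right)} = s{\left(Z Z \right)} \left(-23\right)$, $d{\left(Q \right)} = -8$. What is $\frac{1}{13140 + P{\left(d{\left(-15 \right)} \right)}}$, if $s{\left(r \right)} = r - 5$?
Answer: $\frac{1}{11783} \approx 8.4868 \cdot 10^{-5}$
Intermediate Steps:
$s{\left(r \right)} = -5 + r$
$P{\left(Z \right)} = 115 - 23 Z^{2}$ ($P{\left(Z \right)} = \left(-5 + Z Z\right) \left(-23\right) = \left(-5 + Z^{2}\right) \left(-23\right) = 115 - 23 Z^{2}$)
$\frac{1}{13140 + P{\left(d{\left(-15 \right)} \right)}} = \frac{1}{13140 + \left(115 - 23 \left(-8\right)^{2}\right)} = \frac{1}{13140 + \left(115 - 1472\right)} = \frac{1}{13140 - 1357} = \frac{1}{11783}$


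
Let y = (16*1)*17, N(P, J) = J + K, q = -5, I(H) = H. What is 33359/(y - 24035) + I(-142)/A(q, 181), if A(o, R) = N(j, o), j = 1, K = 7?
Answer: -1720532/23763 ≈ -72.404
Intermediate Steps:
N(P, J) = 7 + J (N(P, J) = J + 7 = 7 + J)
A(o, R) = 7 + o
y = 272 (y = 16*17 = 272)
33359/(y - 24035) + I(-142)/A(q, 181) = 33359/(272 - 24035) - 142/(7 - 5) = 33359/(-23763) - 142/2 = 33359*(-1/23763) - 142*½ = -33359/23763 - 71 = -1720532/23763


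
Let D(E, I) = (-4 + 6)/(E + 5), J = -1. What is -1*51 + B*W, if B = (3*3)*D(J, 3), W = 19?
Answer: 69/2 ≈ 34.500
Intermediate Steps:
D(E, I) = 2/(5 + E)
B = 9/2 (B = (3*3)*(2/(5 - 1)) = 9*(2/4) = 9*(2*(¼)) = 9*(½) = 9/2 ≈ 4.5000)
-1*51 + B*W = -1*51 + (9/2)*19 = -51 + 171/2 = 69/2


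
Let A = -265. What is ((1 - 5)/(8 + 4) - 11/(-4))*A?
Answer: -7685/12 ≈ -640.42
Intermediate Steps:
((1 - 5)/(8 + 4) - 11/(-4))*A = ((1 - 5)/(8 + 4) - 11/(-4))*(-265) = (-4/12 - 11*(-1/4))*(-265) = (-4*1/12 + 11/4)*(-265) = (-1/3 + 11/4)*(-265) = (29/12)*(-265) = -7685/12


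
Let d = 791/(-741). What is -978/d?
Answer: 724698/791 ≈ 916.18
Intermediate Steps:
d = -791/741 (d = 791*(-1/741) = -791/741 ≈ -1.0675)
-978/d = -978/(-791/741) = -978*(-741/791) = 724698/791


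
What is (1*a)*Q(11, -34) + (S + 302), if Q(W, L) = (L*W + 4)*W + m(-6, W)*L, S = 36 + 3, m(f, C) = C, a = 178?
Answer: -790691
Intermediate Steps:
S = 39
Q(W, L) = L*W + W*(4 + L*W) (Q(W, L) = (L*W + 4)*W + W*L = (4 + L*W)*W + L*W = W*(4 + L*W) + L*W = L*W + W*(4 + L*W))
(1*a)*Q(11, -34) + (S + 302) = (1*178)*(11*(4 - 34 - 34*11)) + (39 + 302) = 178*(11*(4 - 34 - 374)) + 341 = 178*(11*(-404)) + 341 = 178*(-4444) + 341 = -791032 + 341 = -790691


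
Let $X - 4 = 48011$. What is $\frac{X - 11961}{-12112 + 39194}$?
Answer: $\frac{18027}{13541} \approx 1.3313$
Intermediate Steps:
$X = 48015$ ($X = 4 + 48011 = 48015$)
$\frac{X - 11961}{-12112 + 39194} = \frac{48015 - 11961}{-12112 + 39194} = \frac{36054}{27082} = 36054 \cdot \frac{1}{27082} = \frac{18027}{13541}$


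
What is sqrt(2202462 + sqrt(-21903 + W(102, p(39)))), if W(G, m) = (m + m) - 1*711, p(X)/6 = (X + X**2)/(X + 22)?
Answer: sqrt(8195361102 + 61*I*sqrt(83004774))/61 ≈ 1484.1 + 0.05032*I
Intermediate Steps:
p(X) = 6*(X + X**2)/(22 + X) (p(X) = 6*((X + X**2)/(X + 22)) = 6*((X + X**2)/(22 + X)) = 6*(X + X**2)/(22 + X))
W(G, m) = -711 + 2*m (W(G, m) = 2*m - 711 = -711 + 2*m)
sqrt(2202462 + sqrt(-21903 + W(102, p(39)))) = sqrt(2202462 + sqrt(-21903 + (-711 + 2*(6*39*(1 + 39)/(22 + 39))))) = sqrt(2202462 + sqrt(-21903 + (-711 + 2*(6*39*40/61)))) = sqrt(2202462 + sqrt(-21903 + (-711 + 2*(6*39*(1/61)*40)))) = sqrt(2202462 + sqrt(-21903 + (-711 + 2*(9360/61)))) = sqrt(2202462 + sqrt(-21903 + (-711 + 18720/61))) = sqrt(2202462 + sqrt(-21903 - 24651/61)) = sqrt(2202462 + sqrt(-1360734/61)) = sqrt(2202462 + I*sqrt(83004774)/61)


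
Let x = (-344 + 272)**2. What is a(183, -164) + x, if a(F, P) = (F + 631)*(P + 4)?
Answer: -125056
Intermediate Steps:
a(F, P) = (4 + P)*(631 + F) (a(F, P) = (631 + F)*(4 + P) = (4 + P)*(631 + F))
x = 5184 (x = (-72)**2 = 5184)
a(183, -164) + x = (2524 + 4*183 + 631*(-164) + 183*(-164)) + 5184 = (2524 + 732 - 103484 - 30012) + 5184 = -130240 + 5184 = -125056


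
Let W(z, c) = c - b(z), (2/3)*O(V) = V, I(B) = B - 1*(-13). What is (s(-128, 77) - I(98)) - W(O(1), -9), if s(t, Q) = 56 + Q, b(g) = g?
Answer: 65/2 ≈ 32.500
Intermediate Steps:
I(B) = 13 + B (I(B) = B + 13 = 13 + B)
O(V) = 3*V/2
W(z, c) = c - z
(s(-128, 77) - I(98)) - W(O(1), -9) = ((56 + 77) - (13 + 98)) - (-9 - 3/2) = (133 - 1*111) - (-9 - 1*3/2) = (133 - 111) - (-9 - 3/2) = 22 - 1*(-21/2) = 22 + 21/2 = 65/2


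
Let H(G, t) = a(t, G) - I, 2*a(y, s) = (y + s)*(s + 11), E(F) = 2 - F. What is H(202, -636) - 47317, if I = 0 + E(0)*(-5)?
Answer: -93528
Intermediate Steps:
I = -10 (I = 0 + (2 - 1*0)*(-5) = 0 + (2 + 0)*(-5) = 0 + 2*(-5) = 0 - 10 = -10)
a(y, s) = (11 + s)*(s + y)/2 (a(y, s) = ((y + s)*(s + 11))/2 = ((s + y)*(11 + s))/2 = ((11 + s)*(s + y))/2 = (11 + s)*(s + y)/2)
H(G, t) = 10 + G²/2 + 11*G/2 + 11*t/2 + G*t/2 (H(G, t) = (G²/2 + 11*G/2 + 11*t/2 + G*t/2) - 1*(-10) = (G²/2 + 11*G/2 + 11*t/2 + G*t/2) + 10 = 10 + G²/2 + 11*G/2 + 11*t/2 + G*t/2)
H(202, -636) - 47317 = (10 + (½)*202² + (11/2)*202 + (11/2)*(-636) + (½)*202*(-636)) - 47317 = (10 + (½)*40804 + 1111 - 3498 - 64236) - 47317 = (10 + 20402 + 1111 - 3498 - 64236) - 47317 = -46211 - 47317 = -93528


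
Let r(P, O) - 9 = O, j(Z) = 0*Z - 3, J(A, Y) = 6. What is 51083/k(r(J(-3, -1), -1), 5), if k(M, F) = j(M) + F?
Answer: 51083/2 ≈ 25542.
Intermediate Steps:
j(Z) = -3 (j(Z) = 0 - 3 = -3)
r(P, O) = 9 + O
k(M, F) = -3 + F
51083/k(r(J(-3, -1), -1), 5) = 51083/(-3 + 5) = 51083/2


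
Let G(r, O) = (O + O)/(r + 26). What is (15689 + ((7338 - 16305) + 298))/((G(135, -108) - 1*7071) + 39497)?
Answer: 113022/522037 ≈ 0.21650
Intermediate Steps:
G(r, O) = 2*O/(26 + r) (G(r, O) = (2*O)/(26 + r) = 2*O/(26 + r))
(15689 + ((7338 - 16305) + 298))/((G(135, -108) - 1*7071) + 39497) = (15689 + ((7338 - 16305) + 298))/((2*(-108)/(26 + 135) - 1*7071) + 39497) = (15689 + (-8967 + 298))/((2*(-108)/161 - 7071) + 39497) = (15689 - 8669)/((2*(-108)*(1/161) - 7071) + 39497) = 7020/((-216/161 - 7071) + 39497) = 7020/(-1138647/161 + 39497) = 7020/(5220370/161) = 7020*(161/5220370) = 113022/522037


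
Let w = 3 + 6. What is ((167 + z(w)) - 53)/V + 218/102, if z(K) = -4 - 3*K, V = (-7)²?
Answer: 9574/2499 ≈ 3.8311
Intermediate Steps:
V = 49
w = 9
((167 + z(w)) - 53)/V + 218/102 = ((167 + (-4 - 3*9)) - 53)/49 + 218/102 = ((167 + (-4 - 27)) - 53)*(1/49) + 218*(1/102) = ((167 - 31) - 53)*(1/49) + 109/51 = (136 - 53)*(1/49) + 109/51 = 83*(1/49) + 109/51 = 83/49 + 109/51 = 9574/2499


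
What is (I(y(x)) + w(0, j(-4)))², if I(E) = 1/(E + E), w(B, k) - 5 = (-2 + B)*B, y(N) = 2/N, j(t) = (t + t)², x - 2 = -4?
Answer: 81/4 ≈ 20.250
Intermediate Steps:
x = -2 (x = 2 - 4 = -2)
j(t) = 4*t² (j(t) = (2*t)² = 4*t²)
w(B, k) = 5 + B*(-2 + B) (w(B, k) = 5 + (-2 + B)*B = 5 + B*(-2 + B))
I(E) = 1/(2*E)
(I(y(x)) + w(0, j(-4)))² = (1/(2*((2/(-2)))) + (5 + 0² - 2*0))² = (1/(2*((2*(-½)))) + (5 + 0 + 0))² = ((½)/(-1) + 5)² = ((½)*(-1) + 5)² = (-½ + 5)² = (9/2)² = 81/4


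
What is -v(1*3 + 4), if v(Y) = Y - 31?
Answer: 24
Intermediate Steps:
v(Y) = -31 + Y
-v(1*3 + 4) = -(-31 + (1*3 + 4)) = -(-31 + (3 + 4)) = -(-31 + 7) = -1*(-24) = 24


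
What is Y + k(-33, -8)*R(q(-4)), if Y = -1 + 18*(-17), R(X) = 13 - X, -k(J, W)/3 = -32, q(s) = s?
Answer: 1325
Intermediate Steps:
k(J, W) = 96 (k(J, W) = -3*(-32) = 96)
Y = -307 (Y = -1 - 306 = -307)
Y + k(-33, -8)*R(q(-4)) = -307 + 96*(13 - 1*(-4)) = -307 + 96*(13 + 4) = -307 + 96*17 = -307 + 1632 = 1325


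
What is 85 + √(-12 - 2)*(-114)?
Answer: 85 - 114*I*√14 ≈ 85.0 - 426.55*I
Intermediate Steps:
85 + √(-12 - 2)*(-114) = 85 + √(-14)*(-114) = 85 + (I*√14)*(-114) = 85 - 114*I*√14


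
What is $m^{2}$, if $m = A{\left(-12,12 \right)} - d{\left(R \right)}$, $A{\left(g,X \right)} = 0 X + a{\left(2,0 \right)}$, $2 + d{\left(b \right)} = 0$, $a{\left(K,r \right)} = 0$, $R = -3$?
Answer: $4$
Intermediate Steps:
$d{\left(b \right)} = -2$ ($d{\left(b \right)} = -2 + 0 = -2$)
$A{\left(g,X \right)} = 0$ ($A{\left(g,X \right)} = 0 X + 0 = 0 + 0 = 0$)
$m = 2$ ($m = 0 - -2 = 0 + 2 = 2$)
$m^{2} = 2^{2} = 4$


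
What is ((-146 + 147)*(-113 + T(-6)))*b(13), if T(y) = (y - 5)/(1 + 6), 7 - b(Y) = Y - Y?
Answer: -802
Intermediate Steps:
b(Y) = 7 (b(Y) = 7 - (Y - Y) = 7 - 1*0 = 7 + 0 = 7)
T(y) = -5/7 + y/7 (T(y) = (-5 + y)/7 = (-5 + y)*(⅐) = -5/7 + y/7)
((-146 + 147)*(-113 + T(-6)))*b(13) = ((-146 + 147)*(-113 + (-5/7 + (⅐)*(-6))))*7 = (1*(-113 + (-5/7 - 6/7)))*7 = (1*(-113 - 11/7))*7 = (1*(-802/7))*7 = -802/7*7 = -802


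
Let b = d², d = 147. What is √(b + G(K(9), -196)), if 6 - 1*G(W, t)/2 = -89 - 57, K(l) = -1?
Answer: √21913 ≈ 148.03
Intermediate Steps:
G(W, t) = 304 (G(W, t) = 12 - 2*(-89 - 57) = 12 - 2*(-146) = 12 + 292 = 304)
b = 21609 (b = 147² = 21609)
√(b + G(K(9), -196)) = √(21609 + 304) = √21913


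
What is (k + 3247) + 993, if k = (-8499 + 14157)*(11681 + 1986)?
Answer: 77332126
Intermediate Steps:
k = 77327886 (k = 5658*13667 = 77327886)
(k + 3247) + 993 = (77327886 + 3247) + 993 = 77331133 + 993 = 77332126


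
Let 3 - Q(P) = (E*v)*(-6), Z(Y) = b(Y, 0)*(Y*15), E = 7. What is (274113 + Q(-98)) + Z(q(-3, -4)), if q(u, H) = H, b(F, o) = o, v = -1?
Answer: 274074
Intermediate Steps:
Z(Y) = 0 (Z(Y) = 0*(Y*15) = 0*(15*Y) = 0)
Q(P) = -39 (Q(P) = 3 - 7*(-1)*(-6) = 3 - (-7)*(-6) = 3 - 1*42 = 3 - 42 = -39)
(274113 + Q(-98)) + Z(q(-3, -4)) = (274113 - 39) + 0 = 274074 + 0 = 274074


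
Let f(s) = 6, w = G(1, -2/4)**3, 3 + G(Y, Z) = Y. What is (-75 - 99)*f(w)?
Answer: -1044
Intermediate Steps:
G(Y, Z) = -3 + Y
w = -8 (w = (-3 + 1)**3 = (-2)**3 = -8)
(-75 - 99)*f(w) = (-75 - 99)*6 = -174*6 = -1044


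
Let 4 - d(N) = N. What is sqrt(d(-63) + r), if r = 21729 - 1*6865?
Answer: 3*sqrt(1659) ≈ 122.19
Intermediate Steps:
d(N) = 4 - N
r = 14864 (r = 21729 - 6865 = 14864)
sqrt(d(-63) + r) = sqrt((4 - 1*(-63)) + 14864) = sqrt((4 + 63) + 14864) = sqrt(67 + 14864) = sqrt(14931) = 3*sqrt(1659)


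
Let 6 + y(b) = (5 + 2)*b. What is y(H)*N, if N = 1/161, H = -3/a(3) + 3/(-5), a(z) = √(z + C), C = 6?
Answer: -86/805 ≈ -0.10683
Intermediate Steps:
a(z) = √(6 + z) (a(z) = √(z + 6) = √(6 + z))
H = -8/5 (H = -3/√(6 + 3) + 3/(-5) = -3/(√9) + 3*(-⅕) = -3/3 - ⅗ = -3*⅓ - ⅗ = -1 - ⅗ = -8/5 ≈ -1.6000)
N = 1/161 ≈ 0.0062112
y(b) = -6 + 7*b (y(b) = -6 + (5 + 2)*b = -6 + 7*b)
y(H)*N = (-6 + 7*(-8/5))*(1/161) = (-6 - 56/5)*(1/161) = -86/5*1/161 = -86/805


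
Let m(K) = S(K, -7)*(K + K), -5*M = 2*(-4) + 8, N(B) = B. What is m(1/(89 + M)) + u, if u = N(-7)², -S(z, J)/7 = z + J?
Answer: 396837/7921 ≈ 50.099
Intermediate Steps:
M = 0 (M = -(2*(-4) + 8)/5 = -(-8 + 8)/5 = -⅕*0 = 0)
S(z, J) = -7*J - 7*z (S(z, J) = -7*(z + J) = -7*(J + z) = -7*J - 7*z)
m(K) = 2*K*(49 - 7*K) (m(K) = (-7*(-7) - 7*K)*(K + K) = (49 - 7*K)*(2*K) = 2*K*(49 - 7*K))
u = 49 (u = (-7)² = 49)
m(1/(89 + M)) + u = 14*(7 - 1/(89 + 0))/(89 + 0) + 49 = 14*(7 - 1/89)/89 + 49 = 14*(1/89)*(7 - 1*1/89) + 49 = 14*(1/89)*(7 - 1/89) + 49 = 14*(1/89)*(622/89) + 49 = 8708/7921 + 49 = 396837/7921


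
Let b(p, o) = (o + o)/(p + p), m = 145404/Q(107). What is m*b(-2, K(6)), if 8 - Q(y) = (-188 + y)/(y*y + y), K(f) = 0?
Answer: 0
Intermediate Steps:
Q(y) = 8 - (-188 + y)/(y + y²) (Q(y) = 8 - (-188 + y)/(y*y + y) = 8 - (-188 + y)/(y² + y) = 8 - (-188 + y)/(y + y²))
m = 62232912/3427 (m = 145404/(((188 + 7*107 + 8*107²)/(107*(1 + 107)))) = 145404/(((1/107)*(188 + 749 + 8*11449)/108)) = 145404/(((1/107)*(1/108)*(188 + 749 + 91592))) = 145404/(((1/107)*(1/108)*92529)) = 145404/(3427/428) = 145404*(428/3427) = 62232912/3427 ≈ 18160.)
b(p, o) = o/p (b(p, o) = (2*o)/((2*p)) = (2*o)*(1/(2*p)) = o/p)
m*b(-2, K(6)) = 62232912*(0/(-2))/3427 = 62232912*(0*(-½))/3427 = (62232912/3427)*0 = 0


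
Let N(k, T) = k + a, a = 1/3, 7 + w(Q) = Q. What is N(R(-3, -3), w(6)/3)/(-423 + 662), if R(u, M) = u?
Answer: -8/717 ≈ -0.011158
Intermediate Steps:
w(Q) = -7 + Q
a = 1/3 ≈ 0.33333
N(k, T) = 1/3 + k (N(k, T) = k + 1/3 = 1/3 + k)
N(R(-3, -3), w(6)/3)/(-423 + 662) = (1/3 - 3)/(-423 + 662) = -8/3/239 = -8/3*1/239 = -8/717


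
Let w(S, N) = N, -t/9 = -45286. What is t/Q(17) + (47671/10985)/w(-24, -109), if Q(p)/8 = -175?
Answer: -3754473707/12894700 ≈ -291.16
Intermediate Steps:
t = 407574 (t = -9*(-45286) = 407574)
Q(p) = -1400 (Q(p) = 8*(-175) = -1400)
t/Q(17) + (47671/10985)/w(-24, -109) = 407574/(-1400) + (47671/10985)/(-109) = 407574*(-1/1400) + (47671*(1/10985))*(-1/109) = -203787/700 + (3667/845)*(-1/109) = -203787/700 - 3667/92105 = -3754473707/12894700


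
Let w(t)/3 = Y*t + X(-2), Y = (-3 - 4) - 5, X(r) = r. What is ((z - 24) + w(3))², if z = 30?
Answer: 11664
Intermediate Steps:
Y = -12 (Y = -7 - 5 = -12)
w(t) = -6 - 36*t (w(t) = 3*(-12*t - 2) = 3*(-2 - 12*t) = -6 - 36*t)
((z - 24) + w(3))² = ((30 - 24) + (-6 - 36*3))² = (6 + (-6 - 108))² = (6 - 114)² = (-108)² = 11664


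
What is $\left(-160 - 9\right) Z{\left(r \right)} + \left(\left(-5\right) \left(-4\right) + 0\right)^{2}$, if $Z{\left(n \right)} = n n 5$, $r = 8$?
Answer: $-53680$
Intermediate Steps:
$Z{\left(n \right)} = 5 n^{2}$ ($Z{\left(n \right)} = n^{2} \cdot 5 = 5 n^{2}$)
$\left(-160 - 9\right) Z{\left(r \right)} + \left(\left(-5\right) \left(-4\right) + 0\right)^{2} = \left(-160 - 9\right) 5 \cdot 8^{2} + \left(\left(-5\right) \left(-4\right) + 0\right)^{2} = \left(-160 - 9\right) 5 \cdot 64 + \left(20 + 0\right)^{2} = \left(-169\right) 320 + 20^{2} = -54080 + 400 = -53680$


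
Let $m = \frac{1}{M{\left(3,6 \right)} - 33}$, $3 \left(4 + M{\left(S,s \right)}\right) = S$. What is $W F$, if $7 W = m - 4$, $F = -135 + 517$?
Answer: $- \frac{27695}{126} \approx -219.8$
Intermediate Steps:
$M{\left(S,s \right)} = -4 + \frac{S}{3}$
$m = - \frac{1}{36}$ ($m = \frac{1}{\left(-4 + \frac{1}{3} \cdot 3\right) - 33} = \frac{1}{\left(-4 + 1\right) - 33} = \frac{1}{-3 - 33} = \frac{1}{-36} = - \frac{1}{36} \approx -0.027778$)
$F = 382$
$W = - \frac{145}{252}$ ($W = \frac{- \frac{1}{36} - 4}{7} = \frac{1}{7} \left(- \frac{145}{36}\right) = - \frac{145}{252} \approx -0.5754$)
$W F = \left(- \frac{145}{252}\right) 382 = - \frac{27695}{126}$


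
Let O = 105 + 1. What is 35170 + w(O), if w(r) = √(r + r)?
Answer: 35170 + 2*√53 ≈ 35185.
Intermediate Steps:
O = 106
w(r) = √2*√r (w(r) = √(2*r) = √2*√r)
35170 + w(O) = 35170 + √2*√106 = 35170 + 2*√53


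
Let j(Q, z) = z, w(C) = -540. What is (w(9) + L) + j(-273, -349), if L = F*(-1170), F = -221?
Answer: 257681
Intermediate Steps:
L = 258570 (L = -221*(-1170) = 258570)
(w(9) + L) + j(-273, -349) = (-540 + 258570) - 349 = 258030 - 349 = 257681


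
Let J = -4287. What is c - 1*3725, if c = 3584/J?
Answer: -15972659/4287 ≈ -3725.8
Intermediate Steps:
c = -3584/4287 (c = 3584/(-4287) = 3584*(-1/4287) = -3584/4287 ≈ -0.83602)
c - 1*3725 = -3584/4287 - 1*3725 = -3584/4287 - 3725 = -15972659/4287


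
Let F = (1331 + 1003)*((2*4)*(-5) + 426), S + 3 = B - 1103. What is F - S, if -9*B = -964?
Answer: 8117306/9 ≈ 9.0192e+5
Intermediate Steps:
B = 964/9 (B = -1/9*(-964) = 964/9 ≈ 107.11)
S = -8990/9 (S = -3 + (964/9 - 1103) = -3 - 8963/9 = -8990/9 ≈ -998.89)
F = 900924 (F = 2334*(8*(-5) + 426) = 2334*(-40 + 426) = 2334*386 = 900924)
F - S = 900924 - 1*(-8990/9) = 900924 + 8990/9 = 8117306/9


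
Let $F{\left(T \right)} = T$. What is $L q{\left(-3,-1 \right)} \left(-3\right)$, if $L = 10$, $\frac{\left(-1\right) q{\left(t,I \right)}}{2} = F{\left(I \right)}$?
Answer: $-60$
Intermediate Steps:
$q{\left(t,I \right)} = - 2 I$
$L q{\left(-3,-1 \right)} \left(-3\right) = 10 \left(\left(-2\right) \left(-1\right)\right) \left(-3\right) = 10 \cdot 2 \left(-3\right) = 20 \left(-3\right) = -60$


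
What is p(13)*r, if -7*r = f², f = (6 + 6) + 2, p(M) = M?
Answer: -364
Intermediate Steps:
f = 14 (f = 12 + 2 = 14)
r = -28 (r = -⅐*14² = -⅐*196 = -28)
p(13)*r = 13*(-28) = -364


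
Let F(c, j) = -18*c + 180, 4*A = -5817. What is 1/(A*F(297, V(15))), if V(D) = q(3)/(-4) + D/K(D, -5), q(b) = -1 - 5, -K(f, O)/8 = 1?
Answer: 2/15025311 ≈ 1.3311e-7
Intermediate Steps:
A = -5817/4 (A = (¼)*(-5817) = -5817/4 ≈ -1454.3)
K(f, O) = -8 (K(f, O) = -8*1 = -8)
q(b) = -6
V(D) = 3/2 - D/8 (V(D) = -6/(-4) + D/(-8) = -6*(-¼) + D*(-⅛) = 3/2 - D/8)
F(c, j) = 180 - 18*c
1/(A*F(297, V(15))) = 1/((-5817/4)*(180 - 18*297)) = -4/(5817*(180 - 5346)) = -4/5817/(-5166) = -4/5817*(-1/5166) = 2/15025311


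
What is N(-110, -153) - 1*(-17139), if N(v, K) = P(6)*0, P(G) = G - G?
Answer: 17139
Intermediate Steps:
P(G) = 0
N(v, K) = 0 (N(v, K) = 0*0 = 0)
N(-110, -153) - 1*(-17139) = 0 - 1*(-17139) = 0 + 17139 = 17139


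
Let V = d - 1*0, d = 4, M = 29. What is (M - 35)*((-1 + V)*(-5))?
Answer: 90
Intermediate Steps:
V = 4 (V = 4 - 1*0 = 4 + 0 = 4)
(M - 35)*((-1 + V)*(-5)) = (29 - 35)*((-1 + 4)*(-5)) = -18*(-5) = -6*(-15) = 90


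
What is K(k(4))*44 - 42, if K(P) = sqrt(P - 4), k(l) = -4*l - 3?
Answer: -42 + 44*I*sqrt(23) ≈ -42.0 + 211.02*I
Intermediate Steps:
k(l) = -3 - 4*l
K(P) = sqrt(-4 + P)
K(k(4))*44 - 42 = sqrt(-4 + (-3 - 4*4))*44 - 42 = sqrt(-4 + (-3 - 16))*44 - 42 = sqrt(-4 - 19)*44 - 42 = sqrt(-23)*44 - 42 = (I*sqrt(23))*44 - 42 = 44*I*sqrt(23) - 42 = -42 + 44*I*sqrt(23)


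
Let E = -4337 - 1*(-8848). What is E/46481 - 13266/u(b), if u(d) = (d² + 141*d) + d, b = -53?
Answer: 12035761/4136809 ≈ 2.9094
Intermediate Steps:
u(d) = d² + 142*d
E = 4511 (E = -4337 + 8848 = 4511)
E/46481 - 13266/u(b) = 4511/46481 - 13266*(-1/(53*(142 - 53))) = 4511*(1/46481) - 13266/((-53*89)) = 4511/46481 - 13266/(-4717) = 4511/46481 - 13266*(-1/4717) = 4511/46481 + 13266/4717 = 12035761/4136809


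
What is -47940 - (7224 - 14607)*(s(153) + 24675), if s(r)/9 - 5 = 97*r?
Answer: 1168599747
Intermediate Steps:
s(r) = 45 + 873*r (s(r) = 45 + 9*(97*r) = 45 + 873*r)
-47940 - (7224 - 14607)*(s(153) + 24675) = -47940 - (7224 - 14607)*((45 + 873*153) + 24675) = -47940 - (-7383)*((45 + 133569) + 24675) = -47940 - (-7383)*(133614 + 24675) = -47940 - (-7383)*158289 = -47940 - 1*(-1168647687) = -47940 + 1168647687 = 1168599747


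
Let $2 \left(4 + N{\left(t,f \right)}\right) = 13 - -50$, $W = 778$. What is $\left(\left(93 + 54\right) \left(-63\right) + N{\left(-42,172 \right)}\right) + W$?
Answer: $- \frac{16911}{2} \approx -8455.5$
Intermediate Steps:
$N{\left(t,f \right)} = \frac{55}{2}$ ($N{\left(t,f \right)} = -4 + \frac{13 - -50}{2} = -4 + \frac{13 + 50}{2} = -4 + \frac{1}{2} \cdot 63 = -4 + \frac{63}{2} = \frac{55}{2}$)
$\left(\left(93 + 54\right) \left(-63\right) + N{\left(-42,172 \right)}\right) + W = \left(\left(93 + 54\right) \left(-63\right) + \frac{55}{2}\right) + 778 = \left(147 \left(-63\right) + \frac{55}{2}\right) + 778 = \left(-9261 + \frac{55}{2}\right) + 778 = - \frac{18467}{2} + 778 = - \frac{16911}{2}$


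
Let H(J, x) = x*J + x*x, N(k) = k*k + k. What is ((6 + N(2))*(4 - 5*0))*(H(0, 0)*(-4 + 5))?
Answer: 0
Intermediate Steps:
N(k) = k + k² (N(k) = k² + k = k + k²)
H(J, x) = x² + J*x (H(J, x) = J*x + x² = x² + J*x)
((6 + N(2))*(4 - 5*0))*(H(0, 0)*(-4 + 5)) = ((6 + 2*(1 + 2))*(4 - 5*0))*((0*(0 + 0))*(-4 + 5)) = ((6 + 2*3)*(4 + 0))*((0*0)*1) = ((6 + 6)*4)*(0*1) = (12*4)*0 = 48*0 = 0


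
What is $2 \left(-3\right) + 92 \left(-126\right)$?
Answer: $-11598$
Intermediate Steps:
$2 \left(-3\right) + 92 \left(-126\right) = -6 - 11592 = -11598$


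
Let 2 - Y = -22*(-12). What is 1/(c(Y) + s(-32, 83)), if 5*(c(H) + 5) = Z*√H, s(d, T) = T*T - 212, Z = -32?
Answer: 10425/69572368 + 5*I*√262/34786184 ≈ 0.00014984 + 2.3266e-6*I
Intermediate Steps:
Y = -262 (Y = 2 - (-22)*(-12) = 2 - 1*264 = 2 - 264 = -262)
s(d, T) = -212 + T² (s(d, T) = T² - 212 = -212 + T²)
c(H) = -5 - 32*√H/5 (c(H) = -5 + (-32*√H)/5 = -5 - 32*√H/5)
1/(c(Y) + s(-32, 83)) = 1/((-5 - 32*I*√262/5) + (-212 + 83²)) = 1/((-5 - 32*I*√262/5) + (-212 + 6889)) = 1/((-5 - 32*I*√262/5) + 6677) = 1/(6672 - 32*I*√262/5)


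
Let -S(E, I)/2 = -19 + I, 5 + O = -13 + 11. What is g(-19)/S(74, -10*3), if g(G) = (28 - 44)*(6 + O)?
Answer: 8/49 ≈ 0.16327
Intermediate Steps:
O = -7 (O = -5 + (-13 + 11) = -5 - 2 = -7)
g(G) = 16 (g(G) = (28 - 44)*(6 - 7) = -16*(-1) = 16)
S(E, I) = 38 - 2*I (S(E, I) = -2*(-19 + I) = 38 - 2*I)
g(-19)/S(74, -10*3) = 16/(38 - (-20)*3) = 16/(38 - 2*(-30)) = 16/(38 + 60) = 16/98 = 16*(1/98) = 8/49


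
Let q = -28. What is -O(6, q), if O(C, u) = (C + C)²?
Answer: -144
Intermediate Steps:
O(C, u) = 4*C² (O(C, u) = (2*C)² = 4*C²)
-O(6, q) = -4*6² = -4*36 = -1*144 = -144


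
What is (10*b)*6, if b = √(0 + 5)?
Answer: 60*√5 ≈ 134.16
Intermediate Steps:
b = √5 ≈ 2.2361
(10*b)*6 = (10*√5)*6 = 60*√5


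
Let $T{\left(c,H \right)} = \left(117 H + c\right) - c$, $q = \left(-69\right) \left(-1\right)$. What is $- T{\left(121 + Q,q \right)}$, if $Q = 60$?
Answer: $-8073$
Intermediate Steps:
$q = 69$
$T{\left(c,H \right)} = 117 H$ ($T{\left(c,H \right)} = \left(c + 117 H\right) - c = 117 H$)
$- T{\left(121 + Q,q \right)} = - 117 \cdot 69 = \left(-1\right) 8073 = -8073$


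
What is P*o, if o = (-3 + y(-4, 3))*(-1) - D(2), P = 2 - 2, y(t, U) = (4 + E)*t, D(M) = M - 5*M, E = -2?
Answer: 0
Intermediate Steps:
D(M) = -4*M
y(t, U) = 2*t (y(t, U) = (4 - 2)*t = 2*t)
P = 0
o = 19 (o = (-3 + 2*(-4))*(-1) - (-4)*2 = (-3 - 8)*(-1) - 1*(-8) = -11*(-1) + 8 = 11 + 8 = 19)
P*o = 0*19 = 0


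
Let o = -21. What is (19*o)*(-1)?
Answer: 399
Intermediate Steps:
(19*o)*(-1) = (19*(-21))*(-1) = -399*(-1) = 399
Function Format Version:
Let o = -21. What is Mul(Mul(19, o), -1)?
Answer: 399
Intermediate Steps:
Mul(Mul(19, o), -1) = Mul(Mul(19, -21), -1) = Mul(-399, -1) = 399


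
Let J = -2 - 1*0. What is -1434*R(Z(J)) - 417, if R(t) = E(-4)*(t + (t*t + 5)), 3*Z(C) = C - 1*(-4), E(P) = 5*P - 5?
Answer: 655999/3 ≈ 2.1867e+5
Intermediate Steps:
J = -2 (J = -2 + 0 = -2)
E(P) = -5 + 5*P
Z(C) = 4/3 + C/3 (Z(C) = (C - 1*(-4))/3 = (C + 4)/3 = (4 + C)/3 = 4/3 + C/3)
R(t) = -125 - 25*t - 25*t² (R(t) = (-5 + 5*(-4))*(t + (t*t + 5)) = (-5 - 20)*(t + (t² + 5)) = -25*(t + (5 + t²)) = -25*(5 + t + t²) = -125 - 25*t - 25*t²)
-1434*R(Z(J)) - 417 = -1434*(-125 - 25*(4/3 + (⅓)*(-2)) - 25*(4/3 + (⅓)*(-2))²) - 417 = -1434*(-125 - 25*(4/3 - ⅔) - 25*(4/3 - ⅔)²) - 417 = -1434*(-125 - 25*⅔ - 25*(⅔)²) - 417 = -1434*(-125 - 50/3 - 25*4/9) - 417 = -1434*(-125 - 50/3 - 100/9) - 417 = -1434*(-1375/9) - 417 = 657250/3 - 417 = 655999/3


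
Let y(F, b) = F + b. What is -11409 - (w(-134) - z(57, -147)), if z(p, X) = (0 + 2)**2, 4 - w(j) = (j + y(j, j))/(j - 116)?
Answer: -1425924/125 ≈ -11407.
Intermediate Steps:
w(j) = 4 - 3*j/(-116 + j) (w(j) = 4 - (j + (j + j))/(j - 116) = 4 - (j + 2*j)/(-116 + j) = 4 - 3*j/(-116 + j))
z(p, X) = 4 (z(p, X) = 2**2 = 4)
-11409 - (w(-134) - z(57, -147)) = -11409 - ((-464 - 134)/(-116 - 134) - 1*4) = -11409 - (-598/(-250) - 4) = -11409 - (-1/250*(-598) - 4) = -11409 - (299/125 - 4) = -11409 - 1*(-201/125) = -11409 + 201/125 = -1425924/125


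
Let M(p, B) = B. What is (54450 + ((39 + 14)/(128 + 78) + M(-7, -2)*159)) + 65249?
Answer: 24592539/206 ≈ 1.1938e+5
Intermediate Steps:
(54450 + ((39 + 14)/(128 + 78) + M(-7, -2)*159)) + 65249 = (54450 + ((39 + 14)/(128 + 78) - 2*159)) + 65249 = (54450 + (53/206 - 318)) + 65249 = (54450 - 65455/206) + 65249 = 11151245/206 + 65249 = 24592539/206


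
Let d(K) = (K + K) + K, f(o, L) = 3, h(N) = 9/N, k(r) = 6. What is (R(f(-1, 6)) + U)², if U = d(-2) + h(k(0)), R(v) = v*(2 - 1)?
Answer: 9/4 ≈ 2.2500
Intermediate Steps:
d(K) = 3*K (d(K) = 2*K + K = 3*K)
R(v) = v (R(v) = v*1 = v)
U = -9/2 (U = 3*(-2) + 9/6 = -6 + 9*(⅙) = -6 + 3/2 = -9/2 ≈ -4.5000)
(R(f(-1, 6)) + U)² = (3 - 9/2)² = (-3/2)² = 9/4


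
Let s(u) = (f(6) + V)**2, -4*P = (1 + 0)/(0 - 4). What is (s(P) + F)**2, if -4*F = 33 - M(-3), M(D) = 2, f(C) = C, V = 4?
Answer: 136161/16 ≈ 8510.1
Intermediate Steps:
P = 1/16 (P = -(1 + 0)/(4*(0 - 4)) = -1/(4*(-4)) = -(-1)/(4*4) = -1/4*(-1/4) = 1/16 ≈ 0.062500)
F = -31/4 (F = -(33 - 1*2)/4 = -(33 - 2)/4 = -1/4*31 = -31/4 ≈ -7.7500)
s(u) = 100 (s(u) = (6 + 4)**2 = 10**2 = 100)
(s(P) + F)**2 = (100 - 31/4)**2 = (369/4)**2 = 136161/16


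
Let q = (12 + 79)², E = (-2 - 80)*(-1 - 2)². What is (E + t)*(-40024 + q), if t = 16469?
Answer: -499349133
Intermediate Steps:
E = -738 (E = -82*(-3)² = -82*9 = -738)
q = 8281 (q = 91² = 8281)
(E + t)*(-40024 + q) = (-738 + 16469)*(-40024 + 8281) = 15731*(-31743) = -499349133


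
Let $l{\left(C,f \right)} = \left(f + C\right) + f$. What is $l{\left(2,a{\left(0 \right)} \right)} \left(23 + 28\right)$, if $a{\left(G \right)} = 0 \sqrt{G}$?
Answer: $102$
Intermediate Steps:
$a{\left(G \right)} = 0$
$l{\left(C,f \right)} = C + 2 f$ ($l{\left(C,f \right)} = \left(C + f\right) + f = C + 2 f$)
$l{\left(2,a{\left(0 \right)} \right)} \left(23 + 28\right) = \left(2 + 2 \cdot 0\right) \left(23 + 28\right) = \left(2 + 0\right) 51 = 2 \cdot 51 = 102$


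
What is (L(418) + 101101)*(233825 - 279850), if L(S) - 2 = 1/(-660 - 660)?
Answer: -1228462102595/264 ≈ -4.6533e+9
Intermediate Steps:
L(S) = 2639/1320 (L(S) = 2 + 1/(-660 - 660) = 2 + 1/(-1320) = 2 - 1/1320 = 2639/1320)
(L(418) + 101101)*(233825 - 279850) = (2639/1320 + 101101)*(233825 - 279850) = (133455959/1320)*(-46025) = -1228462102595/264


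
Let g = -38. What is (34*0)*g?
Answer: 0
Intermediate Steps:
(34*0)*g = (34*0)*(-38) = 0*(-38) = 0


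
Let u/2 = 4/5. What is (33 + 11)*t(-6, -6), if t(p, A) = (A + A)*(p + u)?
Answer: 11616/5 ≈ 2323.2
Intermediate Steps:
u = 8/5 (u = 2*(4/5) = 2*(4*(⅕)) = 2*(⅘) = 8/5 ≈ 1.6000)
t(p, A) = 2*A*(8/5 + p) (t(p, A) = (A + A)*(p + 8/5) = (2*A)*(8/5 + p) = 2*A*(8/5 + p))
(33 + 11)*t(-6, -6) = (33 + 11)*((⅖)*(-6)*(8 + 5*(-6))) = 44*((⅖)*(-6)*(8 - 30)) = 44*((⅖)*(-6)*(-22)) = 44*(264/5) = 11616/5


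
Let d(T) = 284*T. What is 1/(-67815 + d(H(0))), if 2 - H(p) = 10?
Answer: -1/70087 ≈ -1.4268e-5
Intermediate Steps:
H(p) = -8 (H(p) = 2 - 1*10 = 2 - 10 = -8)
1/(-67815 + d(H(0))) = 1/(-67815 + 284*(-8)) = 1/(-67815 - 2272) = 1/(-70087) = -1/70087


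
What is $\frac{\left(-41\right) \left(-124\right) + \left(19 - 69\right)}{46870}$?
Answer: $\frac{2517}{23435} \approx 0.1074$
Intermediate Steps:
$\frac{\left(-41\right) \left(-124\right) + \left(19 - 69\right)}{46870} = \left(5084 + \left(19 - 69\right)\right) \frac{1}{46870} = \left(5084 - 50\right) \frac{1}{46870} = 5034 \cdot \frac{1}{46870} = \frac{2517}{23435}$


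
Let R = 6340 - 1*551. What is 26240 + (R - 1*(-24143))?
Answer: 56172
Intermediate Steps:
R = 5789 (R = 6340 - 551 = 5789)
26240 + (R - 1*(-24143)) = 26240 + (5789 - 1*(-24143)) = 26240 + (5789 + 24143) = 26240 + 29932 = 56172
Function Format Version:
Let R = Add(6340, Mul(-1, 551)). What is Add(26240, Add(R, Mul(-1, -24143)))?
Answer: 56172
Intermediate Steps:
R = 5789 (R = Add(6340, -551) = 5789)
Add(26240, Add(R, Mul(-1, -24143))) = Add(26240, Add(5789, Mul(-1, -24143))) = Add(26240, Add(5789, 24143)) = Add(26240, 29932) = 56172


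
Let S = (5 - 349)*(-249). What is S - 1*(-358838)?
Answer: 444494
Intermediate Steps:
S = 85656 (S = -344*(-249) = 85656)
S - 1*(-358838) = 85656 - 1*(-358838) = 85656 + 358838 = 444494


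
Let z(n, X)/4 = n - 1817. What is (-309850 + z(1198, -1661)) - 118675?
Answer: -431001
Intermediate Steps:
z(n, X) = -7268 + 4*n (z(n, X) = 4*(n - 1817) = 4*(-1817 + n) = -7268 + 4*n)
(-309850 + z(1198, -1661)) - 118675 = (-309850 + (-7268 + 4*1198)) - 118675 = (-309850 + (-7268 + 4792)) - 118675 = (-309850 - 2476) - 118675 = -312326 - 118675 = -431001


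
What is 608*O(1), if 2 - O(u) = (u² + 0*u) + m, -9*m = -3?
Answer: 1216/3 ≈ 405.33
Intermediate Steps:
m = ⅓ (m = -⅑*(-3) = ⅓ ≈ 0.33333)
O(u) = 5/3 - u² (O(u) = 2 - ((u² + 0*u) + ⅓) = 2 - ((u² + 0) + ⅓) = 2 - (u² + ⅓) = 2 - (⅓ + u²) = 2 + (-⅓ - u²) = 5/3 - u²)
608*O(1) = 608*(5/3 - 1*1²) = 608*(5/3 - 1*1) = 608*(5/3 - 1) = 608*(⅔) = 1216/3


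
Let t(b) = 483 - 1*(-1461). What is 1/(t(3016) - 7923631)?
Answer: -1/7921687 ≈ -1.2624e-7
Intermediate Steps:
t(b) = 1944 (t(b) = 483 + 1461 = 1944)
1/(t(3016) - 7923631) = 1/(1944 - 7923631) = 1/(-7921687) = -1/7921687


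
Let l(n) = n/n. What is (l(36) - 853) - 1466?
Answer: -2318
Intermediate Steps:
l(n) = 1
(l(36) - 853) - 1466 = (1 - 853) - 1466 = -852 - 1466 = -2318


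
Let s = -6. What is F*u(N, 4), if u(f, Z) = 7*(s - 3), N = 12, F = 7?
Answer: -441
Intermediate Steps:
u(f, Z) = -63 (u(f, Z) = 7*(-6 - 3) = 7*(-9) = -63)
F*u(N, 4) = 7*(-63) = -441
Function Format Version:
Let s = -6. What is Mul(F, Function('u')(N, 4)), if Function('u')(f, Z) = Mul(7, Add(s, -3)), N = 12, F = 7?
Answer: -441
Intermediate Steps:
Function('u')(f, Z) = -63 (Function('u')(f, Z) = Mul(7, Add(-6, -3)) = Mul(7, -9) = -63)
Mul(F, Function('u')(N, 4)) = Mul(7, -63) = -441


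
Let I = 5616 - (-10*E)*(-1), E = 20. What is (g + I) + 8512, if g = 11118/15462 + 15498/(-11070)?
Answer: 179453506/12885 ≈ 13927.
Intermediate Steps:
g = -8774/12885 (g = 11118*(1/15462) + 15498*(-1/11070) = 1853/2577 - 7/5 = -8774/12885 ≈ -0.68095)
I = 5416 (I = 5616 - (-10*20)*(-1) = 5616 - (-200)*(-1) = 5616 - 1*200 = 5616 - 200 = 5416)
(g + I) + 8512 = (-8774/12885 + 5416) + 8512 = 69776386/12885 + 8512 = 179453506/12885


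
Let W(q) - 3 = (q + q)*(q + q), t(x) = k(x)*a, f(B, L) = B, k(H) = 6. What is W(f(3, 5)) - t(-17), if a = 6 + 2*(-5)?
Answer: 63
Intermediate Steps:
a = -4 (a = 6 - 10 = -4)
t(x) = -24 (t(x) = 6*(-4) = -24)
W(q) = 3 + 4*q² (W(q) = 3 + (q + q)*(q + q) = 3 + (2*q)*(2*q) = 3 + 4*q²)
W(f(3, 5)) - t(-17) = (3 + 4*3²) - 1*(-24) = (3 + 4*9) + 24 = (3 + 36) + 24 = 39 + 24 = 63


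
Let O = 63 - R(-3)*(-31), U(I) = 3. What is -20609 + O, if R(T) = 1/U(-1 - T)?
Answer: -61607/3 ≈ -20536.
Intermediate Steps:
R(T) = 1/3
O = 220/3 (O = 63 - 1*1/3*(-31) = 63 - 1/3*(-31) = 63 + 31/3 = 220/3 ≈ 73.333)
-20609 + O = -20609 + 220/3 = -61607/3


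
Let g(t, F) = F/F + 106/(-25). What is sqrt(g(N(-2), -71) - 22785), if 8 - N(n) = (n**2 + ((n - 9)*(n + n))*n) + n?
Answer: I*sqrt(569706)/5 ≈ 150.96*I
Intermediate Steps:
N(n) = 8 - n - n**2 - 2*n**2*(-9 + n) (N(n) = 8 - ((n**2 + ((n - 9)*(n + n))*n) + n) = 8 - ((n**2 + ((-9 + n)*(2*n))*n) + n) = 8 - ((n**2 + (2*n*(-9 + n))*n) + n) = 8 - ((n**2 + 2*n**2*(-9 + n)) + n) = 8 - (n + n**2 + 2*n**2*(-9 + n)) = 8 + (-n - n**2 - 2*n**2*(-9 + n)) = 8 - n - n**2 - 2*n**2*(-9 + n))
g(t, F) = -81/25 (g(t, F) = 1 + 106*(-1/25) = 1 - 106/25 = -81/25)
sqrt(g(N(-2), -71) - 22785) = sqrt(-81/25 - 22785) = sqrt(-569706/25) = I*sqrt(569706)/5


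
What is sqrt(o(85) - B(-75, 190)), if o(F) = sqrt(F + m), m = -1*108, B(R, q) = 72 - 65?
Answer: sqrt(-7 + I*sqrt(23)) ≈ 0.86177 + 2.7826*I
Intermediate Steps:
B(R, q) = 7
m = -108
o(F) = sqrt(-108 + F) (o(F) = sqrt(F - 108) = sqrt(-108 + F))
sqrt(o(85) - B(-75, 190)) = sqrt(sqrt(-108 + 85) - 1*7) = sqrt(sqrt(-23) - 7) = sqrt(I*sqrt(23) - 7) = sqrt(-7 + I*sqrt(23))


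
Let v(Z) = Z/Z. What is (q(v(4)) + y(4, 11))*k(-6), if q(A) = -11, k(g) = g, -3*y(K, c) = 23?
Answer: 112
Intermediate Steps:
y(K, c) = -23/3 (y(K, c) = -⅓*23 = -23/3)
v(Z) = 1
(q(v(4)) + y(4, 11))*k(-6) = (-11 - 23/3)*(-6) = -56/3*(-6) = 112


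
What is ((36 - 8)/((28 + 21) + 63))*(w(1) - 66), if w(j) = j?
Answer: -65/4 ≈ -16.250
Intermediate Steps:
((36 - 8)/((28 + 21) + 63))*(w(1) - 66) = ((36 - 8)/((28 + 21) + 63))*(1 - 66) = (28/(49 + 63))*(-65) = (28/112)*(-65) = (28*(1/112))*(-65) = (1/4)*(-65) = -65/4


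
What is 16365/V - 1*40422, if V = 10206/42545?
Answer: 94567331/3402 ≈ 27798.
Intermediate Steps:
V = 10206/42545 (V = 10206*(1/42545) = 10206/42545 ≈ 0.23989)
16365/V - 1*40422 = 16365/(10206/42545) - 1*40422 = 16365*(42545/10206) - 40422 = 232082975/3402 - 40422 = 94567331/3402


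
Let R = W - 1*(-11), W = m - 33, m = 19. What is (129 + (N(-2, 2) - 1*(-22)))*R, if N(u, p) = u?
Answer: -447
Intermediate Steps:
W = -14 (W = 19 - 33 = -14)
R = -3 (R = -14 - 1*(-11) = -14 + 11 = -3)
(129 + (N(-2, 2) - 1*(-22)))*R = (129 + (-2 - 1*(-22)))*(-3) = (129 + (-2 + 22))*(-3) = (129 + 20)*(-3) = 149*(-3) = -447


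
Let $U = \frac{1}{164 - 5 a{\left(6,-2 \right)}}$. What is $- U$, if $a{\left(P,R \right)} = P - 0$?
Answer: $- \frac{1}{134} \approx -0.0074627$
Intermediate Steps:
$a{\left(P,R \right)} = P$ ($a{\left(P,R \right)} = P + 0 = P$)
$U = \frac{1}{134}$ ($U = \frac{1}{164 - 30} = \frac{1}{134} \approx 0.0074627$)
$- U = \left(-1\right) \frac{1}{134} = - \frac{1}{134}$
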